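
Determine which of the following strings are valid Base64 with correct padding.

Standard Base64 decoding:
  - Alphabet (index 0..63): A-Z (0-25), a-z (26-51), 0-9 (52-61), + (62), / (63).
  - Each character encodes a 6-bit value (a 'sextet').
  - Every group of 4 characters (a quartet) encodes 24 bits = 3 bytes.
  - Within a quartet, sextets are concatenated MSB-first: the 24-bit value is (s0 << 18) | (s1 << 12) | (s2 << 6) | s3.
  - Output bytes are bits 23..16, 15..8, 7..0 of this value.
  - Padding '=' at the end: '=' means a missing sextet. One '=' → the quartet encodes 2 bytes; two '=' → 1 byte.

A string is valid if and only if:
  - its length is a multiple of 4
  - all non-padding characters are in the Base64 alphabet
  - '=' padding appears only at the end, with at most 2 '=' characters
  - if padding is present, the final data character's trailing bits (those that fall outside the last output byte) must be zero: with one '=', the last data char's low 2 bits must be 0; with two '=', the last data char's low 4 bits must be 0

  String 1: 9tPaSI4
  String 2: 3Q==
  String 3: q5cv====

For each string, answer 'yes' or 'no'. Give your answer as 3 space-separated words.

Answer: no yes no

Derivation:
String 1: '9tPaSI4' → invalid (len=7 not mult of 4)
String 2: '3Q==' → valid
String 3: 'q5cv====' → invalid (4 pad chars (max 2))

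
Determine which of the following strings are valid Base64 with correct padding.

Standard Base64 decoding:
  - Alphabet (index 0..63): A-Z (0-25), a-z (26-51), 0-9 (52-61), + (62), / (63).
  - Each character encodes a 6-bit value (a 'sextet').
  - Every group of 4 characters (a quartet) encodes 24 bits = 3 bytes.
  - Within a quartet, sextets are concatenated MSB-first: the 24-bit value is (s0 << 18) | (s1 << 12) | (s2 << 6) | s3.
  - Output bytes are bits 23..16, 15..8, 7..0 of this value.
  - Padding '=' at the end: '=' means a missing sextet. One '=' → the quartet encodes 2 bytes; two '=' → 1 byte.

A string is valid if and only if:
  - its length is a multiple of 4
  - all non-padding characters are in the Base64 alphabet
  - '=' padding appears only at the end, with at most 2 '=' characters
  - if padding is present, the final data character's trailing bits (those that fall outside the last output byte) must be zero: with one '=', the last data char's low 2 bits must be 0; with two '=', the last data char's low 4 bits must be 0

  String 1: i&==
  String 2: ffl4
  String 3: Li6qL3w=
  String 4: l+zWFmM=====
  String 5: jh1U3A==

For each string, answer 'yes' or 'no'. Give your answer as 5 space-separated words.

Answer: no yes yes no yes

Derivation:
String 1: 'i&==' → invalid (bad char(s): ['&'])
String 2: 'ffl4' → valid
String 3: 'Li6qL3w=' → valid
String 4: 'l+zWFmM=====' → invalid (5 pad chars (max 2))
String 5: 'jh1U3A==' → valid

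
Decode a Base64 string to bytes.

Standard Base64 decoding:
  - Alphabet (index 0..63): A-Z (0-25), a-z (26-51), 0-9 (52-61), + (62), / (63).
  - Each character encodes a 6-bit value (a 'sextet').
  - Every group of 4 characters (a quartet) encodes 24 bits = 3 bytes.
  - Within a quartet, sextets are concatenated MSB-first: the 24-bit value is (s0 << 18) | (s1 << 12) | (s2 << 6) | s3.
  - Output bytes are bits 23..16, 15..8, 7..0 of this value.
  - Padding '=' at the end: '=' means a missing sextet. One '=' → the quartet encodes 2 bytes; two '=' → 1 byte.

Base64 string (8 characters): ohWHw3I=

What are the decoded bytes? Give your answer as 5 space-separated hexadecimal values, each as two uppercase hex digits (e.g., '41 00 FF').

After char 0 ('o'=40): chars_in_quartet=1 acc=0x28 bytes_emitted=0
After char 1 ('h'=33): chars_in_quartet=2 acc=0xA21 bytes_emitted=0
After char 2 ('W'=22): chars_in_quartet=3 acc=0x28856 bytes_emitted=0
After char 3 ('H'=7): chars_in_quartet=4 acc=0xA21587 -> emit A2 15 87, reset; bytes_emitted=3
After char 4 ('w'=48): chars_in_quartet=1 acc=0x30 bytes_emitted=3
After char 5 ('3'=55): chars_in_quartet=2 acc=0xC37 bytes_emitted=3
After char 6 ('I'=8): chars_in_quartet=3 acc=0x30DC8 bytes_emitted=3
Padding '=': partial quartet acc=0x30DC8 -> emit C3 72; bytes_emitted=5

Answer: A2 15 87 C3 72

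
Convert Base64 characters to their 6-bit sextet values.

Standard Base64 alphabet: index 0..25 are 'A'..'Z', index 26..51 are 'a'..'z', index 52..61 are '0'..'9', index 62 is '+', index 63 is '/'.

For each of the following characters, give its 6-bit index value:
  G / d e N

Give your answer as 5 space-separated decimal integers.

Answer: 6 63 29 30 13

Derivation:
'G': A..Z range, ord('G') − ord('A') = 6
'/': index 63
'd': a..z range, 26 + ord('d') − ord('a') = 29
'e': a..z range, 26 + ord('e') − ord('a') = 30
'N': A..Z range, ord('N') − ord('A') = 13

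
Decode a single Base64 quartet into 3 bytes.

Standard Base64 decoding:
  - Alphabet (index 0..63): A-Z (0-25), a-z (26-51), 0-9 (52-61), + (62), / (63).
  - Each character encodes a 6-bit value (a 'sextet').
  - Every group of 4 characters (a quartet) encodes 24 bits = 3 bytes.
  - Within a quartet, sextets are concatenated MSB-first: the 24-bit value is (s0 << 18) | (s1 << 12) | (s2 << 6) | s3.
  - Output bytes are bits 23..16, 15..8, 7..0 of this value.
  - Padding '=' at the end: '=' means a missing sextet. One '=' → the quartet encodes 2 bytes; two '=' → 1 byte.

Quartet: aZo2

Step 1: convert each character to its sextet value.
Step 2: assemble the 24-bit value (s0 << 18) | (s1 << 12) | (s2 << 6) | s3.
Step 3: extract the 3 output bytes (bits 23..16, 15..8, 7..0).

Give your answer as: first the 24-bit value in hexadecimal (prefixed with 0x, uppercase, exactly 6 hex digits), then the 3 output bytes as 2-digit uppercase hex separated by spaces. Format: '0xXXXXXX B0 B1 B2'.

Sextets: a=26, Z=25, o=40, 2=54
24-bit: (26<<18) | (25<<12) | (40<<6) | 54
      = 0x680000 | 0x019000 | 0x000A00 | 0x000036
      = 0x699A36
Bytes: (v>>16)&0xFF=69, (v>>8)&0xFF=9A, v&0xFF=36

Answer: 0x699A36 69 9A 36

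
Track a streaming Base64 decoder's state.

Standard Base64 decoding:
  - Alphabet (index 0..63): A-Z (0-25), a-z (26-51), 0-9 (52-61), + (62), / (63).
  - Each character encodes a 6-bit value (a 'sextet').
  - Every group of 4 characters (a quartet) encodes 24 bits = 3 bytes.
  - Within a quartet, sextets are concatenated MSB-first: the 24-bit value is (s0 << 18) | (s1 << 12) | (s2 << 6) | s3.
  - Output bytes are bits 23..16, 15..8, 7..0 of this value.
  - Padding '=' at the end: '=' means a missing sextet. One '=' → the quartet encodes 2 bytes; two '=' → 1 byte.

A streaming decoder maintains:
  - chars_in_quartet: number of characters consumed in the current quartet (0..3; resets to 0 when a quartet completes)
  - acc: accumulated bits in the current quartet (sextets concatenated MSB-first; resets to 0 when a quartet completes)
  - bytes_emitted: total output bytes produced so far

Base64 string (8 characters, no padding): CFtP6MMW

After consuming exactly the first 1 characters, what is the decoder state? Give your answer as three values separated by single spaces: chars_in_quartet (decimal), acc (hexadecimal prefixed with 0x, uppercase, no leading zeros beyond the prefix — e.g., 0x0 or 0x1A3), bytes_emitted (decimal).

After char 0 ('C'=2): chars_in_quartet=1 acc=0x2 bytes_emitted=0

Answer: 1 0x2 0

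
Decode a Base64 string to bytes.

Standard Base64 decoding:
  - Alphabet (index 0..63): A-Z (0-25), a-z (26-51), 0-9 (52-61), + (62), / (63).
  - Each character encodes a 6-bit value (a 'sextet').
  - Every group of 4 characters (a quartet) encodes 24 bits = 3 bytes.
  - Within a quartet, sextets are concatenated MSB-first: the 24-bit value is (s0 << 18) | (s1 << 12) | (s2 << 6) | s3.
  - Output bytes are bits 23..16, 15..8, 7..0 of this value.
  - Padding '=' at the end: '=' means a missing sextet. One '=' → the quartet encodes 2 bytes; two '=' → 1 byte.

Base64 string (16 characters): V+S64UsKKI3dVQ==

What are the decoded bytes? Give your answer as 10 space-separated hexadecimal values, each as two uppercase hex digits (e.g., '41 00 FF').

After char 0 ('V'=21): chars_in_quartet=1 acc=0x15 bytes_emitted=0
After char 1 ('+'=62): chars_in_quartet=2 acc=0x57E bytes_emitted=0
After char 2 ('S'=18): chars_in_quartet=3 acc=0x15F92 bytes_emitted=0
After char 3 ('6'=58): chars_in_quartet=4 acc=0x57E4BA -> emit 57 E4 BA, reset; bytes_emitted=3
After char 4 ('4'=56): chars_in_quartet=1 acc=0x38 bytes_emitted=3
After char 5 ('U'=20): chars_in_quartet=2 acc=0xE14 bytes_emitted=3
After char 6 ('s'=44): chars_in_quartet=3 acc=0x3852C bytes_emitted=3
After char 7 ('K'=10): chars_in_quartet=4 acc=0xE14B0A -> emit E1 4B 0A, reset; bytes_emitted=6
After char 8 ('K'=10): chars_in_quartet=1 acc=0xA bytes_emitted=6
After char 9 ('I'=8): chars_in_quartet=2 acc=0x288 bytes_emitted=6
After char 10 ('3'=55): chars_in_quartet=3 acc=0xA237 bytes_emitted=6
After char 11 ('d'=29): chars_in_quartet=4 acc=0x288DDD -> emit 28 8D DD, reset; bytes_emitted=9
After char 12 ('V'=21): chars_in_quartet=1 acc=0x15 bytes_emitted=9
After char 13 ('Q'=16): chars_in_quartet=2 acc=0x550 bytes_emitted=9
Padding '==': partial quartet acc=0x550 -> emit 55; bytes_emitted=10

Answer: 57 E4 BA E1 4B 0A 28 8D DD 55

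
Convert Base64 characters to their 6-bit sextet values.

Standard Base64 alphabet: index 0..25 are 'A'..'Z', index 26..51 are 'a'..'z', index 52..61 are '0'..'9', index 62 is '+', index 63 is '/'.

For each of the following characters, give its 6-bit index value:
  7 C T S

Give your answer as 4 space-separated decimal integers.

'7': 0..9 range, 52 + ord('7') − ord('0') = 59
'C': A..Z range, ord('C') − ord('A') = 2
'T': A..Z range, ord('T') − ord('A') = 19
'S': A..Z range, ord('S') − ord('A') = 18

Answer: 59 2 19 18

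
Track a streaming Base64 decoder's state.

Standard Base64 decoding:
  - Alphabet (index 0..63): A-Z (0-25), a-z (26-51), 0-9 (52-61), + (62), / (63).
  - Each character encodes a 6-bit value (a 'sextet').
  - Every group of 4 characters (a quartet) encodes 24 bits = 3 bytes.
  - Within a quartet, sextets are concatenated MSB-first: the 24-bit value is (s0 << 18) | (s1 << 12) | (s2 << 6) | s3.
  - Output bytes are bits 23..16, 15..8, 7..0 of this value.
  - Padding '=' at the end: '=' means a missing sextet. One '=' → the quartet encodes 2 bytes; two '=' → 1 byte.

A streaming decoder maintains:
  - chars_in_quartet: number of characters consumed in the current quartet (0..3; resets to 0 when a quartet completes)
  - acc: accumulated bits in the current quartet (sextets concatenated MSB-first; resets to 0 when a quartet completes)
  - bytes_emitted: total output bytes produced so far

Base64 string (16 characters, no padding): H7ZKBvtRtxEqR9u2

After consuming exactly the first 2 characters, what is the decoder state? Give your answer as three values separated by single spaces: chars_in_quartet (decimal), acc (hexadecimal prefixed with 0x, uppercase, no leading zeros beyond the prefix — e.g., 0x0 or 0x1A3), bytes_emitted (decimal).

After char 0 ('H'=7): chars_in_quartet=1 acc=0x7 bytes_emitted=0
After char 1 ('7'=59): chars_in_quartet=2 acc=0x1FB bytes_emitted=0

Answer: 2 0x1FB 0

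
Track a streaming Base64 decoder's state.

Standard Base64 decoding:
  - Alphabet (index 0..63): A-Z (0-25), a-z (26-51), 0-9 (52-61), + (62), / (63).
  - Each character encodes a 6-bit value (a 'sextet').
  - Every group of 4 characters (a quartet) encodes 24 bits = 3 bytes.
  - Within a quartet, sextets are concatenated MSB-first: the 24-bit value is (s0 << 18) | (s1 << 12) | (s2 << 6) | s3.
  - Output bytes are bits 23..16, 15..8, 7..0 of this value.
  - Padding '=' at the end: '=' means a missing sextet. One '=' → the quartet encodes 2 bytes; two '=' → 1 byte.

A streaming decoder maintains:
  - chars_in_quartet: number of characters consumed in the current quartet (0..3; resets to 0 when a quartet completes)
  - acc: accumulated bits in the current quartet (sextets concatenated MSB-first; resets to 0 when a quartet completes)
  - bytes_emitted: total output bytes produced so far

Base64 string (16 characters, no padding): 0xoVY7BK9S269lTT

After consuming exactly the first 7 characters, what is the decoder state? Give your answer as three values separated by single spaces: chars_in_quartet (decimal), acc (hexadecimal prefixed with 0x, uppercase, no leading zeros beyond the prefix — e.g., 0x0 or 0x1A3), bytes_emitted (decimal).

Answer: 3 0x18EC1 3

Derivation:
After char 0 ('0'=52): chars_in_quartet=1 acc=0x34 bytes_emitted=0
After char 1 ('x'=49): chars_in_quartet=2 acc=0xD31 bytes_emitted=0
After char 2 ('o'=40): chars_in_quartet=3 acc=0x34C68 bytes_emitted=0
After char 3 ('V'=21): chars_in_quartet=4 acc=0xD31A15 -> emit D3 1A 15, reset; bytes_emitted=3
After char 4 ('Y'=24): chars_in_quartet=1 acc=0x18 bytes_emitted=3
After char 5 ('7'=59): chars_in_quartet=2 acc=0x63B bytes_emitted=3
After char 6 ('B'=1): chars_in_quartet=3 acc=0x18EC1 bytes_emitted=3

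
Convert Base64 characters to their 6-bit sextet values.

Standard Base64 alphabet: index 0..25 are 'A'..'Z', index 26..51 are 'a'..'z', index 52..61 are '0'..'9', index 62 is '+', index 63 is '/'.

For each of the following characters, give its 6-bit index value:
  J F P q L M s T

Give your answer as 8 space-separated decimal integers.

Answer: 9 5 15 42 11 12 44 19

Derivation:
'J': A..Z range, ord('J') − ord('A') = 9
'F': A..Z range, ord('F') − ord('A') = 5
'P': A..Z range, ord('P') − ord('A') = 15
'q': a..z range, 26 + ord('q') − ord('a') = 42
'L': A..Z range, ord('L') − ord('A') = 11
'M': A..Z range, ord('M') − ord('A') = 12
's': a..z range, 26 + ord('s') − ord('a') = 44
'T': A..Z range, ord('T') − ord('A') = 19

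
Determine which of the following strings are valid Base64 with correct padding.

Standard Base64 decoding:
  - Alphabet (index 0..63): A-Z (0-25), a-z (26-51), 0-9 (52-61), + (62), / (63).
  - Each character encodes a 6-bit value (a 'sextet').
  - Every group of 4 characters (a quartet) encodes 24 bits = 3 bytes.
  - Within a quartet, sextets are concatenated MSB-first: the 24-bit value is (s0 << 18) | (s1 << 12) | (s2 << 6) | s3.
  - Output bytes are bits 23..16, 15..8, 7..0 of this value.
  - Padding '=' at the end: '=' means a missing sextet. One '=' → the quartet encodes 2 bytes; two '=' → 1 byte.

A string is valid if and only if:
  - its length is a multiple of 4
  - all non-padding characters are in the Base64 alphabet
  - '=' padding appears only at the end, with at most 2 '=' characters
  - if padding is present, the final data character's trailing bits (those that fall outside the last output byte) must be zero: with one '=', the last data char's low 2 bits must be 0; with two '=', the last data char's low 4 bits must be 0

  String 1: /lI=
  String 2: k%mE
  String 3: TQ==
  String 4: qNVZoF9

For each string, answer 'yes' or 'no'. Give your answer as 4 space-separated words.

String 1: '/lI=' → valid
String 2: 'k%mE' → invalid (bad char(s): ['%'])
String 3: 'TQ==' → valid
String 4: 'qNVZoF9' → invalid (len=7 not mult of 4)

Answer: yes no yes no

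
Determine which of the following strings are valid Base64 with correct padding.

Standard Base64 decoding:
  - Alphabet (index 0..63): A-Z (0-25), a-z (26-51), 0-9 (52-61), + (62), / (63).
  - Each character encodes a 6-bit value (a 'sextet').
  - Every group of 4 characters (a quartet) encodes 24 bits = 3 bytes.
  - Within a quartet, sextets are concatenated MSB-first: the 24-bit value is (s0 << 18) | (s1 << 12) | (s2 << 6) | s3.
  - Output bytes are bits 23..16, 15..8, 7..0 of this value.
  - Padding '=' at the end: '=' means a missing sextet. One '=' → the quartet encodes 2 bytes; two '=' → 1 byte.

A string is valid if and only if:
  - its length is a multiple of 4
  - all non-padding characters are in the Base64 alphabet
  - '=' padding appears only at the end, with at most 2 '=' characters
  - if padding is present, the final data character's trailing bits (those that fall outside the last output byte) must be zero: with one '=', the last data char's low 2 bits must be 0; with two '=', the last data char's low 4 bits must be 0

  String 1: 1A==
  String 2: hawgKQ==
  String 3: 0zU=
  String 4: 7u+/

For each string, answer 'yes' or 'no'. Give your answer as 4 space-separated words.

String 1: '1A==' → valid
String 2: 'hawgKQ==' → valid
String 3: '0zU=' → valid
String 4: '7u+/' → valid

Answer: yes yes yes yes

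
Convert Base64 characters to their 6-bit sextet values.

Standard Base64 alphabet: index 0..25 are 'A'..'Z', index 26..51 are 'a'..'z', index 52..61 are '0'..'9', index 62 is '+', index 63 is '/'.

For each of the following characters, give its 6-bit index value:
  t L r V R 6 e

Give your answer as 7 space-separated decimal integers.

Answer: 45 11 43 21 17 58 30

Derivation:
't': a..z range, 26 + ord('t') − ord('a') = 45
'L': A..Z range, ord('L') − ord('A') = 11
'r': a..z range, 26 + ord('r') − ord('a') = 43
'V': A..Z range, ord('V') − ord('A') = 21
'R': A..Z range, ord('R') − ord('A') = 17
'6': 0..9 range, 52 + ord('6') − ord('0') = 58
'e': a..z range, 26 + ord('e') − ord('a') = 30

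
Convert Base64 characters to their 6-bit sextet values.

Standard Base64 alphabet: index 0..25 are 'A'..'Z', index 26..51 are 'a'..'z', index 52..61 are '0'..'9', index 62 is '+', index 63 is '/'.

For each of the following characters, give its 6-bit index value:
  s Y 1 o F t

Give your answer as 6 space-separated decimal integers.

's': a..z range, 26 + ord('s') − ord('a') = 44
'Y': A..Z range, ord('Y') − ord('A') = 24
'1': 0..9 range, 52 + ord('1') − ord('0') = 53
'o': a..z range, 26 + ord('o') − ord('a') = 40
'F': A..Z range, ord('F') − ord('A') = 5
't': a..z range, 26 + ord('t') − ord('a') = 45

Answer: 44 24 53 40 5 45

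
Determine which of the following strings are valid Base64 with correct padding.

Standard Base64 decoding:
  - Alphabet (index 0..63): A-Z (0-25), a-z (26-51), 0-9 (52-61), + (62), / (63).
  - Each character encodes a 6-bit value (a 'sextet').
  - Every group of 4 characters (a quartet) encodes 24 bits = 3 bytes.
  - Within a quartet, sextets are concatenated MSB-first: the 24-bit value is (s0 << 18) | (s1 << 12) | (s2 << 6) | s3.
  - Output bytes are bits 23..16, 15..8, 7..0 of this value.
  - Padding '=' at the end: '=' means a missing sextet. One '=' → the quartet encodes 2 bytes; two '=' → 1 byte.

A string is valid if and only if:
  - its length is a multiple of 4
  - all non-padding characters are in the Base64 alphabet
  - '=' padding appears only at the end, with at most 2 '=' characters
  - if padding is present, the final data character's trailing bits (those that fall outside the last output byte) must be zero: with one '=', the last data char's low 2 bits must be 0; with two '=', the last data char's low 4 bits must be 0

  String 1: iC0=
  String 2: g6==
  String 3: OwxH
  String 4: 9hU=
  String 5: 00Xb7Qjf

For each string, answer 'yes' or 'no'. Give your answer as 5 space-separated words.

Answer: yes no yes yes yes

Derivation:
String 1: 'iC0=' → valid
String 2: 'g6==' → invalid (bad trailing bits)
String 3: 'OwxH' → valid
String 4: '9hU=' → valid
String 5: '00Xb7Qjf' → valid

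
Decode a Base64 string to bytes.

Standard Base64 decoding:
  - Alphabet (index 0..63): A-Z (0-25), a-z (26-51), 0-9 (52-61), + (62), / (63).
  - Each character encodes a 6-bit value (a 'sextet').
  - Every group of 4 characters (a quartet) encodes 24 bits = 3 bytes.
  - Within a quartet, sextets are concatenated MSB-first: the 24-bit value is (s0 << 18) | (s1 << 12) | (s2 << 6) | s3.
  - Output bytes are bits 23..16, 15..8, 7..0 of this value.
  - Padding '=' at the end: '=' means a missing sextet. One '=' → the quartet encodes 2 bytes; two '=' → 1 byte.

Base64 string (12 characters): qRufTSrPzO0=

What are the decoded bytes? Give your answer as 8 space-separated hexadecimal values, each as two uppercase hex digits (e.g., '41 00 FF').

Answer: A9 1B 9F 4D 2A CF CC ED

Derivation:
After char 0 ('q'=42): chars_in_quartet=1 acc=0x2A bytes_emitted=0
After char 1 ('R'=17): chars_in_quartet=2 acc=0xA91 bytes_emitted=0
After char 2 ('u'=46): chars_in_quartet=3 acc=0x2A46E bytes_emitted=0
After char 3 ('f'=31): chars_in_quartet=4 acc=0xA91B9F -> emit A9 1B 9F, reset; bytes_emitted=3
After char 4 ('T'=19): chars_in_quartet=1 acc=0x13 bytes_emitted=3
After char 5 ('S'=18): chars_in_quartet=2 acc=0x4D2 bytes_emitted=3
After char 6 ('r'=43): chars_in_quartet=3 acc=0x134AB bytes_emitted=3
After char 7 ('P'=15): chars_in_quartet=4 acc=0x4D2ACF -> emit 4D 2A CF, reset; bytes_emitted=6
After char 8 ('z'=51): chars_in_quartet=1 acc=0x33 bytes_emitted=6
After char 9 ('O'=14): chars_in_quartet=2 acc=0xCCE bytes_emitted=6
After char 10 ('0'=52): chars_in_quartet=3 acc=0x333B4 bytes_emitted=6
Padding '=': partial quartet acc=0x333B4 -> emit CC ED; bytes_emitted=8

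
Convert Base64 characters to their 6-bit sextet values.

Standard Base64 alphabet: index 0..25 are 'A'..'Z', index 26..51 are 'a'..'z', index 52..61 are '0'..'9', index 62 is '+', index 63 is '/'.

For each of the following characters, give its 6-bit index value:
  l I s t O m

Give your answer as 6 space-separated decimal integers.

'l': a..z range, 26 + ord('l') − ord('a') = 37
'I': A..Z range, ord('I') − ord('A') = 8
's': a..z range, 26 + ord('s') − ord('a') = 44
't': a..z range, 26 + ord('t') − ord('a') = 45
'O': A..Z range, ord('O') − ord('A') = 14
'm': a..z range, 26 + ord('m') − ord('a') = 38

Answer: 37 8 44 45 14 38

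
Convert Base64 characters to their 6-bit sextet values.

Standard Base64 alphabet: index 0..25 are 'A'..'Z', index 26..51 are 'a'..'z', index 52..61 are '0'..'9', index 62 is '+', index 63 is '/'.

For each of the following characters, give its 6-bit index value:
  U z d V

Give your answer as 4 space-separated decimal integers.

'U': A..Z range, ord('U') − ord('A') = 20
'z': a..z range, 26 + ord('z') − ord('a') = 51
'd': a..z range, 26 + ord('d') − ord('a') = 29
'V': A..Z range, ord('V') − ord('A') = 21

Answer: 20 51 29 21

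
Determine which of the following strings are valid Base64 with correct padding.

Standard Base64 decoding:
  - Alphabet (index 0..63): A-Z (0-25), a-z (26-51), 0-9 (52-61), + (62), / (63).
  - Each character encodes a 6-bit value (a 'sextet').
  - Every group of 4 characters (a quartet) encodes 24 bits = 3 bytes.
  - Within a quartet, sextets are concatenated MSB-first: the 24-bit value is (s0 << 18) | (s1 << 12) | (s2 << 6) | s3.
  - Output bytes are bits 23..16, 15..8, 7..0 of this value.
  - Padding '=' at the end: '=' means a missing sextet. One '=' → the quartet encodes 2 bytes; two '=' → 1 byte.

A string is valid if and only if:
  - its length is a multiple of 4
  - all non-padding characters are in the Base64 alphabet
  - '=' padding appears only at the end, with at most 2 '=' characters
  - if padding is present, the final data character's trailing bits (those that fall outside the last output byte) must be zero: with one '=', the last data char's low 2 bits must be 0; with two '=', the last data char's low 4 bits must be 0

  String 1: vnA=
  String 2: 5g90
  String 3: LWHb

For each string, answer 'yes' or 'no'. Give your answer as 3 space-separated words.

Answer: yes yes yes

Derivation:
String 1: 'vnA=' → valid
String 2: '5g90' → valid
String 3: 'LWHb' → valid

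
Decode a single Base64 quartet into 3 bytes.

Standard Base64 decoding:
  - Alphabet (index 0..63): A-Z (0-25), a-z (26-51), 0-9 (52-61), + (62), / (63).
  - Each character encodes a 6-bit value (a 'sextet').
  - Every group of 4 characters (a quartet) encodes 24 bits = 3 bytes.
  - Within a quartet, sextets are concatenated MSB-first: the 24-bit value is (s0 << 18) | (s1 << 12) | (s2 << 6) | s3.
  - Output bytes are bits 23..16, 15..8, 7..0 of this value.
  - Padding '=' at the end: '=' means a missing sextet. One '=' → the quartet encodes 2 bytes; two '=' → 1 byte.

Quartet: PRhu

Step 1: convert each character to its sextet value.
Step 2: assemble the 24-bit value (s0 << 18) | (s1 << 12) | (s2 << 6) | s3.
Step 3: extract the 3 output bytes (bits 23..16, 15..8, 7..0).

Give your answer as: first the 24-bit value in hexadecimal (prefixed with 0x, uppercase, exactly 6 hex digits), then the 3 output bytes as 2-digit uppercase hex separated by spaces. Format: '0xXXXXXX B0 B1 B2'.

Answer: 0x3D186E 3D 18 6E

Derivation:
Sextets: P=15, R=17, h=33, u=46
24-bit: (15<<18) | (17<<12) | (33<<6) | 46
      = 0x3C0000 | 0x011000 | 0x000840 | 0x00002E
      = 0x3D186E
Bytes: (v>>16)&0xFF=3D, (v>>8)&0xFF=18, v&0xFF=6E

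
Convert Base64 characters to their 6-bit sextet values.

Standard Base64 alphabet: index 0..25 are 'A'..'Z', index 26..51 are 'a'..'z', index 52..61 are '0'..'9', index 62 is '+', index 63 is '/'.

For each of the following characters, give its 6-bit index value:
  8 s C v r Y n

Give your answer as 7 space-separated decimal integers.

'8': 0..9 range, 52 + ord('8') − ord('0') = 60
's': a..z range, 26 + ord('s') − ord('a') = 44
'C': A..Z range, ord('C') − ord('A') = 2
'v': a..z range, 26 + ord('v') − ord('a') = 47
'r': a..z range, 26 + ord('r') − ord('a') = 43
'Y': A..Z range, ord('Y') − ord('A') = 24
'n': a..z range, 26 + ord('n') − ord('a') = 39

Answer: 60 44 2 47 43 24 39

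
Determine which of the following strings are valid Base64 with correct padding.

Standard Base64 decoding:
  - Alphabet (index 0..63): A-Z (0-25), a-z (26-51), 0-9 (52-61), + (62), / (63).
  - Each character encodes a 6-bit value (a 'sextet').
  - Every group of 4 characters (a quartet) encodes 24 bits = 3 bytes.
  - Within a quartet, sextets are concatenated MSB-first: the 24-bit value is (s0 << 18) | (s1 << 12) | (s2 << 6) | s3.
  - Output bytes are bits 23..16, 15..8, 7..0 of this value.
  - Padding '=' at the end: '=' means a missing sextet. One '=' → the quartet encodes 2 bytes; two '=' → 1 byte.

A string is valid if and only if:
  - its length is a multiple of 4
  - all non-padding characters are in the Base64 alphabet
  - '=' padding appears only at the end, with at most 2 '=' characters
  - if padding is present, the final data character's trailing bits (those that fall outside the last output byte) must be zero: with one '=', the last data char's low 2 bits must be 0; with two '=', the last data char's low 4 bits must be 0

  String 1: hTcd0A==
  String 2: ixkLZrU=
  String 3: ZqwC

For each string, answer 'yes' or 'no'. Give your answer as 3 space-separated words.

Answer: yes yes yes

Derivation:
String 1: 'hTcd0A==' → valid
String 2: 'ixkLZrU=' → valid
String 3: 'ZqwC' → valid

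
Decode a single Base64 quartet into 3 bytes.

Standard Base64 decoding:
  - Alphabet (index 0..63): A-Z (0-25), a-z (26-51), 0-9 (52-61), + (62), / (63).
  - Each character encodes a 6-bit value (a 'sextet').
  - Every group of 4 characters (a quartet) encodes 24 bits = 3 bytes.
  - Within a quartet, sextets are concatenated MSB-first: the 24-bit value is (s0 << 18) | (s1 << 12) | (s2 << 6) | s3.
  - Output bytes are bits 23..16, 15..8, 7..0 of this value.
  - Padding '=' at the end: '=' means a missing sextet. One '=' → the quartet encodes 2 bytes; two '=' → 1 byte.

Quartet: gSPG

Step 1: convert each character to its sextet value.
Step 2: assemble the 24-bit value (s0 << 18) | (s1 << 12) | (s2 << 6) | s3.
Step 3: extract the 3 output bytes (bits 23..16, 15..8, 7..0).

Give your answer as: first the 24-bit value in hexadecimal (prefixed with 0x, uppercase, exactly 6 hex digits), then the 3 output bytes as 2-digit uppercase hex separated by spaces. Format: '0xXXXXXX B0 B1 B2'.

Sextets: g=32, S=18, P=15, G=6
24-bit: (32<<18) | (18<<12) | (15<<6) | 6
      = 0x800000 | 0x012000 | 0x0003C0 | 0x000006
      = 0x8123C6
Bytes: (v>>16)&0xFF=81, (v>>8)&0xFF=23, v&0xFF=C6

Answer: 0x8123C6 81 23 C6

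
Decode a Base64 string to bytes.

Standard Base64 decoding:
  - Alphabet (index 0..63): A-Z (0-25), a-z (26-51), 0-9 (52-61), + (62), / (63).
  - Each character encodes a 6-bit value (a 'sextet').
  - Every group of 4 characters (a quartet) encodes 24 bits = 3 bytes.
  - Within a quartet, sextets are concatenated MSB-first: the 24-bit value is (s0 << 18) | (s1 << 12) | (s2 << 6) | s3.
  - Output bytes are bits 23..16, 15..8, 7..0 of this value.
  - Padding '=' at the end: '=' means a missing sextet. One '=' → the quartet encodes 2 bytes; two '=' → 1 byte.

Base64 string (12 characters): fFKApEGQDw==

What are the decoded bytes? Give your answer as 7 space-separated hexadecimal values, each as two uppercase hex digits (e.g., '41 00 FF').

Answer: 7C 52 80 A4 41 90 0F

Derivation:
After char 0 ('f'=31): chars_in_quartet=1 acc=0x1F bytes_emitted=0
After char 1 ('F'=5): chars_in_quartet=2 acc=0x7C5 bytes_emitted=0
After char 2 ('K'=10): chars_in_quartet=3 acc=0x1F14A bytes_emitted=0
After char 3 ('A'=0): chars_in_quartet=4 acc=0x7C5280 -> emit 7C 52 80, reset; bytes_emitted=3
After char 4 ('p'=41): chars_in_quartet=1 acc=0x29 bytes_emitted=3
After char 5 ('E'=4): chars_in_quartet=2 acc=0xA44 bytes_emitted=3
After char 6 ('G'=6): chars_in_quartet=3 acc=0x29106 bytes_emitted=3
After char 7 ('Q'=16): chars_in_quartet=4 acc=0xA44190 -> emit A4 41 90, reset; bytes_emitted=6
After char 8 ('D'=3): chars_in_quartet=1 acc=0x3 bytes_emitted=6
After char 9 ('w'=48): chars_in_quartet=2 acc=0xF0 bytes_emitted=6
Padding '==': partial quartet acc=0xF0 -> emit 0F; bytes_emitted=7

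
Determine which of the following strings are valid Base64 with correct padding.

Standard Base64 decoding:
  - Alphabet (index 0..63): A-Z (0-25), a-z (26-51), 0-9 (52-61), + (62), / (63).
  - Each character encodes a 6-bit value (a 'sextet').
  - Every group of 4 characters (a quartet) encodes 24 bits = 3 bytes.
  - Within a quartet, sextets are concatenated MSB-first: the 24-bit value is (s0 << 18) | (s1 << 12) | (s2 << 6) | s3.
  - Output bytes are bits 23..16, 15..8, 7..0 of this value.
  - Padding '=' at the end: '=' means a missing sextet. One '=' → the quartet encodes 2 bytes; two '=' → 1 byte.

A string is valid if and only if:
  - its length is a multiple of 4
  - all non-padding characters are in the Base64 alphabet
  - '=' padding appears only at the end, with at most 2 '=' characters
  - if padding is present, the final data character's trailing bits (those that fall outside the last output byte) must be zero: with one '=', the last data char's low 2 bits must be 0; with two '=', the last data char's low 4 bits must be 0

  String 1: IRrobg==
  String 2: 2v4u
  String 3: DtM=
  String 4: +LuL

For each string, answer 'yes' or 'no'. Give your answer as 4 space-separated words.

String 1: 'IRrobg==' → valid
String 2: '2v4u' → valid
String 3: 'DtM=' → valid
String 4: '+LuL' → valid

Answer: yes yes yes yes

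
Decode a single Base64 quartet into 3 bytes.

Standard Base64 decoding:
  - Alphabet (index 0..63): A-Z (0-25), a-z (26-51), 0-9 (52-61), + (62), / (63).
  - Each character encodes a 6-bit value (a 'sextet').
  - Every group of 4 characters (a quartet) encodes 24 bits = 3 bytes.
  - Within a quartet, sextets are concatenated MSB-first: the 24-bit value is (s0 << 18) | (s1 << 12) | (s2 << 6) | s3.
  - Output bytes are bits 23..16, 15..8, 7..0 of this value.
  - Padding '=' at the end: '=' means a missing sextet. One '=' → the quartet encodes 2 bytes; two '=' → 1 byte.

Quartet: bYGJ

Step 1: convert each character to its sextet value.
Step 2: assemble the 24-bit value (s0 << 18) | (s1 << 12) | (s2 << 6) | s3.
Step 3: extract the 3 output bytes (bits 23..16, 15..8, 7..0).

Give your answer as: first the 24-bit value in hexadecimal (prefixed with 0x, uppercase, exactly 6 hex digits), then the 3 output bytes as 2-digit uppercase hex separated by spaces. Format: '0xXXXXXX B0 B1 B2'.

Sextets: b=27, Y=24, G=6, J=9
24-bit: (27<<18) | (24<<12) | (6<<6) | 9
      = 0x6C0000 | 0x018000 | 0x000180 | 0x000009
      = 0x6D8189
Bytes: (v>>16)&0xFF=6D, (v>>8)&0xFF=81, v&0xFF=89

Answer: 0x6D8189 6D 81 89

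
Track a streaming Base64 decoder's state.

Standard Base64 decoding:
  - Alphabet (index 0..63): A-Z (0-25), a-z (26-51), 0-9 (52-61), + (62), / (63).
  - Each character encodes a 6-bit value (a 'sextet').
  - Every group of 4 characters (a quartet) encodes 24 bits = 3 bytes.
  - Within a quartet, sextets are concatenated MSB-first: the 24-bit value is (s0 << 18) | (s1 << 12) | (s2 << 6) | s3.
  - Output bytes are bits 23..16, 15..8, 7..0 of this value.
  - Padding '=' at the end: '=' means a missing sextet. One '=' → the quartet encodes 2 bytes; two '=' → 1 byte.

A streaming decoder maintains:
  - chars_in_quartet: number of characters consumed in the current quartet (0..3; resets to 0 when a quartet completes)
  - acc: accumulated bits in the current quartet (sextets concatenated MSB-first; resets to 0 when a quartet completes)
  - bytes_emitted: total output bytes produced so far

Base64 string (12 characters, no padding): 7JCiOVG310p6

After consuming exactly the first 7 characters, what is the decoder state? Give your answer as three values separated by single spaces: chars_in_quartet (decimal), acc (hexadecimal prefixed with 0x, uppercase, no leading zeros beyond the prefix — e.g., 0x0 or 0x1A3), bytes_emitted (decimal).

Answer: 3 0xE546 3

Derivation:
After char 0 ('7'=59): chars_in_quartet=1 acc=0x3B bytes_emitted=0
After char 1 ('J'=9): chars_in_quartet=2 acc=0xEC9 bytes_emitted=0
After char 2 ('C'=2): chars_in_quartet=3 acc=0x3B242 bytes_emitted=0
After char 3 ('i'=34): chars_in_quartet=4 acc=0xEC90A2 -> emit EC 90 A2, reset; bytes_emitted=3
After char 4 ('O'=14): chars_in_quartet=1 acc=0xE bytes_emitted=3
After char 5 ('V'=21): chars_in_quartet=2 acc=0x395 bytes_emitted=3
After char 6 ('G'=6): chars_in_quartet=3 acc=0xE546 bytes_emitted=3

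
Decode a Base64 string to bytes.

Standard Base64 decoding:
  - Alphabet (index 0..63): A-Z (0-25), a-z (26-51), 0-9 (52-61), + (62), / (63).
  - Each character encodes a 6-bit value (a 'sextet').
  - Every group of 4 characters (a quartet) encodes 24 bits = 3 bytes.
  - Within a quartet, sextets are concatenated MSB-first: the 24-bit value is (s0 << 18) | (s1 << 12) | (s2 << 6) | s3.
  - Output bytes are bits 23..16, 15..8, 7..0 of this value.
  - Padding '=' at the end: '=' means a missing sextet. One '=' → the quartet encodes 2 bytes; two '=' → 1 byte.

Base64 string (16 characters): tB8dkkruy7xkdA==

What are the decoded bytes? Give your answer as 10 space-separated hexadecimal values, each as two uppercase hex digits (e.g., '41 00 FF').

Answer: B4 1F 1D 92 4A EE CB BC 64 74

Derivation:
After char 0 ('t'=45): chars_in_quartet=1 acc=0x2D bytes_emitted=0
After char 1 ('B'=1): chars_in_quartet=2 acc=0xB41 bytes_emitted=0
After char 2 ('8'=60): chars_in_quartet=3 acc=0x2D07C bytes_emitted=0
After char 3 ('d'=29): chars_in_quartet=4 acc=0xB41F1D -> emit B4 1F 1D, reset; bytes_emitted=3
After char 4 ('k'=36): chars_in_quartet=1 acc=0x24 bytes_emitted=3
After char 5 ('k'=36): chars_in_quartet=2 acc=0x924 bytes_emitted=3
After char 6 ('r'=43): chars_in_quartet=3 acc=0x2492B bytes_emitted=3
After char 7 ('u'=46): chars_in_quartet=4 acc=0x924AEE -> emit 92 4A EE, reset; bytes_emitted=6
After char 8 ('y'=50): chars_in_quartet=1 acc=0x32 bytes_emitted=6
After char 9 ('7'=59): chars_in_quartet=2 acc=0xCBB bytes_emitted=6
After char 10 ('x'=49): chars_in_quartet=3 acc=0x32EF1 bytes_emitted=6
After char 11 ('k'=36): chars_in_quartet=4 acc=0xCBBC64 -> emit CB BC 64, reset; bytes_emitted=9
After char 12 ('d'=29): chars_in_quartet=1 acc=0x1D bytes_emitted=9
After char 13 ('A'=0): chars_in_quartet=2 acc=0x740 bytes_emitted=9
Padding '==': partial quartet acc=0x740 -> emit 74; bytes_emitted=10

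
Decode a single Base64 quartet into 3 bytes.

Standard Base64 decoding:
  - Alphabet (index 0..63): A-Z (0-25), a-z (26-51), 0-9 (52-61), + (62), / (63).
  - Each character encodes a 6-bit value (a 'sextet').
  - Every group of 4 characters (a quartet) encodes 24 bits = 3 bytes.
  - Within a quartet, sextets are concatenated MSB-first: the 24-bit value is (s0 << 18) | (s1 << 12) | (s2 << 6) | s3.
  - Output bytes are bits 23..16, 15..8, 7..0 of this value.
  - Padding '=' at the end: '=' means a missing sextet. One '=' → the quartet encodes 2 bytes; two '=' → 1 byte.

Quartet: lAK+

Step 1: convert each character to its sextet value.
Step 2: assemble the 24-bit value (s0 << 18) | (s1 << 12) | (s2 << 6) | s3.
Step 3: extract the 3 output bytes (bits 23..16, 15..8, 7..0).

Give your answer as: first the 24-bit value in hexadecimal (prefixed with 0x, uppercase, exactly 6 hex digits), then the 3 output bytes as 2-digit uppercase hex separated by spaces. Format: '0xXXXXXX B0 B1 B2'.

Sextets: l=37, A=0, K=10, +=62
24-bit: (37<<18) | (0<<12) | (10<<6) | 62
      = 0x940000 | 0x000000 | 0x000280 | 0x00003E
      = 0x9402BE
Bytes: (v>>16)&0xFF=94, (v>>8)&0xFF=02, v&0xFF=BE

Answer: 0x9402BE 94 02 BE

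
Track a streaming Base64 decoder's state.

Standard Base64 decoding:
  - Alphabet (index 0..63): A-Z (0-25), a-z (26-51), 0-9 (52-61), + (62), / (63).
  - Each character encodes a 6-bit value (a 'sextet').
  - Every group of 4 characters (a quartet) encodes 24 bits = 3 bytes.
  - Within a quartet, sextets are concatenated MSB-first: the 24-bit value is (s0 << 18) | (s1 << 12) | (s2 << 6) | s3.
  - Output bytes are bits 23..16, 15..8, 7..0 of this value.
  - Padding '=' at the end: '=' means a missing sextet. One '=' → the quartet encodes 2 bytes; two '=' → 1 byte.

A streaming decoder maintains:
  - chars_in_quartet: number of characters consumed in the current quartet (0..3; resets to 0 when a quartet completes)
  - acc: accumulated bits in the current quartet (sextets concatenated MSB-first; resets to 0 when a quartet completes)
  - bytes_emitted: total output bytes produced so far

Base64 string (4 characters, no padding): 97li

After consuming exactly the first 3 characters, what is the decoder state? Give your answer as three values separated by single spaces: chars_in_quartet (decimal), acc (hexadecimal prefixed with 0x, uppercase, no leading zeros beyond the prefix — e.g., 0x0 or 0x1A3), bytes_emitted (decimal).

Answer: 3 0x3DEE5 0

Derivation:
After char 0 ('9'=61): chars_in_quartet=1 acc=0x3D bytes_emitted=0
After char 1 ('7'=59): chars_in_quartet=2 acc=0xF7B bytes_emitted=0
After char 2 ('l'=37): chars_in_quartet=3 acc=0x3DEE5 bytes_emitted=0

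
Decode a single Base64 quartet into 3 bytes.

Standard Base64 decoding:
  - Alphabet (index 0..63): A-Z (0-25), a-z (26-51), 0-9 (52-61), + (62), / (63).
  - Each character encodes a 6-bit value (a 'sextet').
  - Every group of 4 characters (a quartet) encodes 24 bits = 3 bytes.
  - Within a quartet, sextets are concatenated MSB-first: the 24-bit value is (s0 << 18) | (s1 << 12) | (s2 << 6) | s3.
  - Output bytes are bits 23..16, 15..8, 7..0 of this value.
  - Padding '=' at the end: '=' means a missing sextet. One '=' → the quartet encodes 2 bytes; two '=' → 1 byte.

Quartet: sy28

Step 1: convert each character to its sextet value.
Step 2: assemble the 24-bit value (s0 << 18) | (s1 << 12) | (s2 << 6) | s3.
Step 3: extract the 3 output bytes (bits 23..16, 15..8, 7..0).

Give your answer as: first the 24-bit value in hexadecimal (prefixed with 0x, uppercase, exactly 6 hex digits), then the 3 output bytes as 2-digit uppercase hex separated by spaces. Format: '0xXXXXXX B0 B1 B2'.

Answer: 0xB32DBC B3 2D BC

Derivation:
Sextets: s=44, y=50, 2=54, 8=60
24-bit: (44<<18) | (50<<12) | (54<<6) | 60
      = 0xB00000 | 0x032000 | 0x000D80 | 0x00003C
      = 0xB32DBC
Bytes: (v>>16)&0xFF=B3, (v>>8)&0xFF=2D, v&0xFF=BC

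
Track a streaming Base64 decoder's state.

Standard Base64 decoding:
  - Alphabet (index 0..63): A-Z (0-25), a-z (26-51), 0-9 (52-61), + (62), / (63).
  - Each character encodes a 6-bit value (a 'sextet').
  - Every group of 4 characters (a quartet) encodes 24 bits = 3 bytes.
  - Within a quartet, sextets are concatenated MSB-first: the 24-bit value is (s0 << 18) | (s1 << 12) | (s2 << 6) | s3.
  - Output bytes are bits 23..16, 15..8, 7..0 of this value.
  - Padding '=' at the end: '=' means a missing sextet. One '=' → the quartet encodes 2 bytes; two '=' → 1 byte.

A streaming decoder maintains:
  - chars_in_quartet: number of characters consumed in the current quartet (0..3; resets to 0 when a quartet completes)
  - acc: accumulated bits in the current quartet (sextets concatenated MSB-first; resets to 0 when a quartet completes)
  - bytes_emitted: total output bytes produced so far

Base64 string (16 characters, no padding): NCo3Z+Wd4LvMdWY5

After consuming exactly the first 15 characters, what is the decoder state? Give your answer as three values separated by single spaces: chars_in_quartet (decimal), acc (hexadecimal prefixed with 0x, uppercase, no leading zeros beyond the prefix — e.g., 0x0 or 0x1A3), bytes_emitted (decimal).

Answer: 3 0x1D598 9

Derivation:
After char 0 ('N'=13): chars_in_quartet=1 acc=0xD bytes_emitted=0
After char 1 ('C'=2): chars_in_quartet=2 acc=0x342 bytes_emitted=0
After char 2 ('o'=40): chars_in_quartet=3 acc=0xD0A8 bytes_emitted=0
After char 3 ('3'=55): chars_in_quartet=4 acc=0x342A37 -> emit 34 2A 37, reset; bytes_emitted=3
After char 4 ('Z'=25): chars_in_quartet=1 acc=0x19 bytes_emitted=3
After char 5 ('+'=62): chars_in_quartet=2 acc=0x67E bytes_emitted=3
After char 6 ('W'=22): chars_in_quartet=3 acc=0x19F96 bytes_emitted=3
After char 7 ('d'=29): chars_in_quartet=4 acc=0x67E59D -> emit 67 E5 9D, reset; bytes_emitted=6
After char 8 ('4'=56): chars_in_quartet=1 acc=0x38 bytes_emitted=6
After char 9 ('L'=11): chars_in_quartet=2 acc=0xE0B bytes_emitted=6
After char 10 ('v'=47): chars_in_quartet=3 acc=0x382EF bytes_emitted=6
After char 11 ('M'=12): chars_in_quartet=4 acc=0xE0BBCC -> emit E0 BB CC, reset; bytes_emitted=9
After char 12 ('d'=29): chars_in_quartet=1 acc=0x1D bytes_emitted=9
After char 13 ('W'=22): chars_in_quartet=2 acc=0x756 bytes_emitted=9
After char 14 ('Y'=24): chars_in_quartet=3 acc=0x1D598 bytes_emitted=9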